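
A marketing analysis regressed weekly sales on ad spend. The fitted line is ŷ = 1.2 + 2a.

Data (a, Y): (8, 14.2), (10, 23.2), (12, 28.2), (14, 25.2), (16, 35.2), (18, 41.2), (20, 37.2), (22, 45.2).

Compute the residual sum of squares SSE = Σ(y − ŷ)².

SSE = 74

a=8: ŷ = 1.2 + 2·8 = 17.2; r = 14.2 − 17.2 = -3
a=10: ŷ = 1.2 + 2·10 = 21.2; r = 23.2 − 21.2 = 2
a=12: ŷ = 1.2 + 2·12 = 25.2; r = 28.2 − 25.2 = 3
a=14: ŷ = 1.2 + 2·14 = 29.2; r = 25.2 − 29.2 = -4
a=16: ŷ = 1.2 + 2·16 = 33.2; r = 35.2 − 33.2 = 2
a=18: ŷ = 1.2 + 2·18 = 37.2; r = 41.2 − 37.2 = 4
a=20: ŷ = 1.2 + 2·20 = 41.2; r = 37.2 − 41.2 = -4
a=22: ŷ = 1.2 + 2·22 = 45.2; r = 45.2 − 45.2 = 0
SSE = 9 + 4 + 9 + 16 + 4 + 16 + 16 + 0 = 74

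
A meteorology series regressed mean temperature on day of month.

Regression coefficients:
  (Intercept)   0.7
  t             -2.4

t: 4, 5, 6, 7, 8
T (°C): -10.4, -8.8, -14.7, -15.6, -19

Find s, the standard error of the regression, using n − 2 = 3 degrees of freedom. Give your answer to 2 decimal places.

s = 1.83

t=4: T̂ = 0.7 − 2.4·4 = -8.9; r = -10.4 − (-8.9) = -1.5
t=5: T̂ = 0.7 − 2.4·5 = -11.3; r = -8.8 − (-11.3) = 2.5
t=6: T̂ = 0.7 − 2.4·6 = -13.7; r = -14.7 − (-13.7) = -1
t=7: T̂ = 0.7 − 2.4·7 = -16.1; r = -15.6 − (-16.1) = 0.5
t=8: T̂ = 0.7 − 2.4·8 = -18.5; r = -19 − (-18.5) = -0.5
SSE = 2.25 + 6.25 + 1 + 0.25 + 0.25 = 10
s = √(10/3) = √3.33333 ≈ 1.83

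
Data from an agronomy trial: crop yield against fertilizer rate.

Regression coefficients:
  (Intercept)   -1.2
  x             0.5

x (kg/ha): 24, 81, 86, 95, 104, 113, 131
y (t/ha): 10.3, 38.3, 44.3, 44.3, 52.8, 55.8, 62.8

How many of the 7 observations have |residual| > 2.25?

x=24: ŷ = -1.2 + 0.5·24 = 10.8; r = 10.3 − 10.8 = -0.5
x=81: ŷ = -1.2 + 0.5·81 = 39.3; r = 38.3 − 39.3 = -1
x=86: ŷ = -1.2 + 0.5·86 = 41.8; r = 44.3 − 41.8 = 2.5
x=95: ŷ = -1.2 + 0.5·95 = 46.3; r = 44.3 − 46.3 = -2
x=104: ŷ = -1.2 + 0.5·104 = 50.8; r = 52.8 − 50.8 = 2
x=113: ŷ = -1.2 + 0.5·113 = 55.3; r = 55.8 − 55.3 = 0.5
x=131: ŷ = -1.2 + 0.5·131 = 64.3; r = 62.8 − 64.3 = -1.5
|r| > 2.25: x=86 (|r|=2.5) → 1

1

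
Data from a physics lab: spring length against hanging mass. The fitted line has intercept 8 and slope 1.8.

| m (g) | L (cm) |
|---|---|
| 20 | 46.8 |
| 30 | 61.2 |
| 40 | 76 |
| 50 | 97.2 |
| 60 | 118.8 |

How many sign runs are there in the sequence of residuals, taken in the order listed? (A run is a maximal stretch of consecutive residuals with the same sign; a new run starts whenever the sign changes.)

3 runs

m=20: ŷ = 8 + 1.8·20 = 44; e = 46.8 − 44 = 2.8
m=30: ŷ = 8 + 1.8·30 = 62; e = 61.2 − 62 = -0.8
m=40: ŷ = 8 + 1.8·40 = 80; e = 76 − 80 = -4
m=50: ŷ = 8 + 1.8·50 = 98; e = 97.2 − 98 = -0.8
m=60: ŷ = 8 + 1.8·60 = 116; e = 118.8 − 116 = 2.8
Signs: + − − − +
Runs: +×1, −×3, +×1 → 3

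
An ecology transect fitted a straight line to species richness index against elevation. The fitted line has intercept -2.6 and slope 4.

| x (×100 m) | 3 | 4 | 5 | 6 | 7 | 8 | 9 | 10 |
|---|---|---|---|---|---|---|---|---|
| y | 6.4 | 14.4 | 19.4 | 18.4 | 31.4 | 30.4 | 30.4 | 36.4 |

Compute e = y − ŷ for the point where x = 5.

e = 2

ŷ = -2.6 + 4·5 = 17.4
e = 19.4 − 17.4 = 2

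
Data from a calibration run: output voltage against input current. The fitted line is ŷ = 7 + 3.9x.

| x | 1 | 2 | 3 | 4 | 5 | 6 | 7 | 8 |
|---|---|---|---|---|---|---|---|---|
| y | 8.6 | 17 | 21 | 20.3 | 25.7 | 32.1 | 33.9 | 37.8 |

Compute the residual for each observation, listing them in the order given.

-2.3, 2.2, 2.3, -2.3, -0.8, 1.7, -0.4, -0.4

x=1: ŷ = 7 + 3.9·1 = 10.9; e = 8.6 − 10.9 = -2.3
x=2: ŷ = 7 + 3.9·2 = 14.8; e = 17 − 14.8 = 2.2
x=3: ŷ = 7 + 3.9·3 = 18.7; e = 21 − 18.7 = 2.3
x=4: ŷ = 7 + 3.9·4 = 22.6; e = 20.3 − 22.6 = -2.3
x=5: ŷ = 7 + 3.9·5 = 26.5; e = 25.7 − 26.5 = -0.8
x=6: ŷ = 7 + 3.9·6 = 30.4; e = 32.1 − 30.4 = 1.7
x=7: ŷ = 7 + 3.9·7 = 34.3; e = 33.9 − 34.3 = -0.4
x=8: ŷ = 7 + 3.9·8 = 38.2; e = 37.8 − 38.2 = -0.4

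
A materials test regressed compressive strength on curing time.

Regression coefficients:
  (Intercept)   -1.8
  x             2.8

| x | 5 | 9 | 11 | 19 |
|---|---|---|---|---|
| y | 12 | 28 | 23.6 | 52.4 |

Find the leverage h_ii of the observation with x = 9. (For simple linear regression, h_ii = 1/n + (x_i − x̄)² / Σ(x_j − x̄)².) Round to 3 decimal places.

h = 0.288

x̄ = (5 + 9 + 11 + 19)/4 = 11
Σ(x − x̄)² = 36 + 4 + 0 + 64 = 104
h = 1/4 + (-2)²/104 = 0.25 + 0.0384615 = 0.288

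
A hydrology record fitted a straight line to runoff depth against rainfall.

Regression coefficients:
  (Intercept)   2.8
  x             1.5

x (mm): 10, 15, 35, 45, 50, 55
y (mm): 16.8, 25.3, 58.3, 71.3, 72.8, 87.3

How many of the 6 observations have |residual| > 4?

x=10: ŷ = 2.8 + 1.5·10 = 17.8; e = 16.8 − 17.8 = -1
x=15: ŷ = 2.8 + 1.5·15 = 25.3; e = 25.3 − 25.3 = 0
x=35: ŷ = 2.8 + 1.5·35 = 55.3; e = 58.3 − 55.3 = 3
x=45: ŷ = 2.8 + 1.5·45 = 70.3; e = 71.3 − 70.3 = 1
x=50: ŷ = 2.8 + 1.5·50 = 77.8; e = 72.8 − 77.8 = -5
x=55: ŷ = 2.8 + 1.5·55 = 85.3; e = 87.3 − 85.3 = 2
|e| > 4: x=50 (|e|=5) → 1

1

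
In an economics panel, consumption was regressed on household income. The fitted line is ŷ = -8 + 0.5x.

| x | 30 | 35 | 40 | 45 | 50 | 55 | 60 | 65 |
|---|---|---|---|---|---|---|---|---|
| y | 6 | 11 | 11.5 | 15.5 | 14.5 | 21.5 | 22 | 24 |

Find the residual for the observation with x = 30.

r = -1

ŷ = -8 + 0.5·30 = 7
r = 6 − 7 = -1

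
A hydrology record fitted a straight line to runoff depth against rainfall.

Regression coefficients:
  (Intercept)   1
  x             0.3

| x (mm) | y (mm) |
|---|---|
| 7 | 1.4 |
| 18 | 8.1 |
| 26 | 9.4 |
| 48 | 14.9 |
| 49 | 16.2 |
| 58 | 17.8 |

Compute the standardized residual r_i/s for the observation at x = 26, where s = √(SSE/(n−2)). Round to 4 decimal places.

x=7: ŷ = 1 + 0.3·7 = 3.1; r = 1.4 − 3.1 = -1.7
x=18: ŷ = 1 + 0.3·18 = 6.4; r = 8.1 − 6.4 = 1.7
x=26: ŷ = 1 + 0.3·26 = 8.8; r = 9.4 − 8.8 = 0.6
x=48: ŷ = 1 + 0.3·48 = 15.4; r = 14.9 − 15.4 = -0.5
x=49: ŷ = 1 + 0.3·49 = 15.7; r = 16.2 − 15.7 = 0.5
x=58: ŷ = 1 + 0.3·58 = 18.4; r = 17.8 − 18.4 = -0.6
SSE = 2.89 + 2.89 + 0.36 + 0.25 + 0.25 + 0.36 = 7
s = √(7/4) = 1.32288
r/s = 0.6 / 1.32288 = 0.4536

0.4536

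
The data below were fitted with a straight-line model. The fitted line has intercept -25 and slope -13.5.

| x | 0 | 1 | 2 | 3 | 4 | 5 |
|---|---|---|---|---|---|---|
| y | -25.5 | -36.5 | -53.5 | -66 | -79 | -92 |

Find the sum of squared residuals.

SSE = 7

x=0: ŷ = -25 − 13.5·0 = -25; r = -25.5 − (-25) = -0.5
x=1: ŷ = -25 − 13.5·1 = -38.5; r = -36.5 − (-38.5) = 2
x=2: ŷ = -25 − 13.5·2 = -52; r = -53.5 − (-52) = -1.5
x=3: ŷ = -25 − 13.5·3 = -65.5; r = -66 − (-65.5) = -0.5
x=4: ŷ = -25 − 13.5·4 = -79; r = -79 − (-79) = 0
x=5: ŷ = -25 − 13.5·5 = -92.5; r = -92 − (-92.5) = 0.5
SSE = 0.25 + 4 + 2.25 + 0.25 + 0 + 0.25 = 7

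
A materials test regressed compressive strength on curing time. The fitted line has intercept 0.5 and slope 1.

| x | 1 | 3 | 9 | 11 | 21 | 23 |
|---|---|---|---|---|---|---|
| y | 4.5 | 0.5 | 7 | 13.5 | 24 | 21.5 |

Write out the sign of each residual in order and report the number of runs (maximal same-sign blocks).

x=1: ŷ = 0.5 + 1 = 1.5; r = 4.5 − 1.5 = 3
x=3: ŷ = 0.5 + 3 = 3.5; r = 0.5 − 3.5 = -3
x=9: ŷ = 0.5 + 9 = 9.5; r = 7 − 9.5 = -2.5
x=11: ŷ = 0.5 + 11 = 11.5; r = 13.5 − 11.5 = 2
x=21: ŷ = 0.5 + 21 = 21.5; r = 24 − 21.5 = 2.5
x=23: ŷ = 0.5 + 23 = 23.5; r = 21.5 − 23.5 = -2
Signs: + − − + + −
Runs: +×1, −×2, +×2, −×1 → 4

4 runs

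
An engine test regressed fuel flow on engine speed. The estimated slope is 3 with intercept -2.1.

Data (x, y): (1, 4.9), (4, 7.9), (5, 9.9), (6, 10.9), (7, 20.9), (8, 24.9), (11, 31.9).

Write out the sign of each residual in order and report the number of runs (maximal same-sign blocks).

x=1: ŷ = -2.1 + 3·1 = 0.9; e = 4.9 − 0.9 = 4
x=4: ŷ = -2.1 + 3·4 = 9.9; e = 7.9 − 9.9 = -2
x=5: ŷ = -2.1 + 3·5 = 12.9; e = 9.9 − 12.9 = -3
x=6: ŷ = -2.1 + 3·6 = 15.9; e = 10.9 − 15.9 = -5
x=7: ŷ = -2.1 + 3·7 = 18.9; e = 20.9 − 18.9 = 2
x=8: ŷ = -2.1 + 3·8 = 21.9; e = 24.9 − 21.9 = 3
x=11: ŷ = -2.1 + 3·11 = 30.9; e = 31.9 − 30.9 = 1
Signs: + − − − + + +
Runs: +×1, −×3, +×3 → 3

3 runs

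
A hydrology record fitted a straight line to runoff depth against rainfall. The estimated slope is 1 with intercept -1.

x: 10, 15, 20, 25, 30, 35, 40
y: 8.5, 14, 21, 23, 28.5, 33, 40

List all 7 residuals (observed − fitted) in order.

x=10: ŷ = -1 + 10 = 9; r = 8.5 − 9 = -0.5
x=15: ŷ = -1 + 15 = 14; r = 14 − 14 = 0
x=20: ŷ = -1 + 20 = 19; r = 21 − 19 = 2
x=25: ŷ = -1 + 25 = 24; r = 23 − 24 = -1
x=30: ŷ = -1 + 30 = 29; r = 28.5 − 29 = -0.5
x=35: ŷ = -1 + 35 = 34; r = 33 − 34 = -1
x=40: ŷ = -1 + 40 = 39; r = 40 − 39 = 1

-0.5, 0, 2, -1, -0.5, -1, 1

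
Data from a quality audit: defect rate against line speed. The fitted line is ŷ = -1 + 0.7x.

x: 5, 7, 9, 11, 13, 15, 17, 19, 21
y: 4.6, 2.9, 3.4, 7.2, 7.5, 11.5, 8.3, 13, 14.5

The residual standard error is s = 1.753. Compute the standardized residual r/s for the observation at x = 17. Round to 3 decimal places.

ŷ = -1 + 0.7·17 = 10.9
r = 8.3 − 10.9 = -2.6
r/s = -2.6 / 1.753 = -1.483

-1.483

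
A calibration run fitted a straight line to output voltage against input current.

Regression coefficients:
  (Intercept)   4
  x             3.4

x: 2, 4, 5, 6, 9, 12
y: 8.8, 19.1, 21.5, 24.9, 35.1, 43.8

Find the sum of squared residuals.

SSE = 8

x=2: ŷ = 4 + 3.4·2 = 10.8; e = 8.8 − 10.8 = -2
x=4: ŷ = 4 + 3.4·4 = 17.6; e = 19.1 − 17.6 = 1.5
x=5: ŷ = 4 + 3.4·5 = 21; e = 21.5 − 21 = 0.5
x=6: ŷ = 4 + 3.4·6 = 24.4; e = 24.9 − 24.4 = 0.5
x=9: ŷ = 4 + 3.4·9 = 34.6; e = 35.1 − 34.6 = 0.5
x=12: ŷ = 4 + 3.4·12 = 44.8; e = 43.8 − 44.8 = -1
SSE = 4 + 2.25 + 0.25 + 0.25 + 0.25 + 1 = 8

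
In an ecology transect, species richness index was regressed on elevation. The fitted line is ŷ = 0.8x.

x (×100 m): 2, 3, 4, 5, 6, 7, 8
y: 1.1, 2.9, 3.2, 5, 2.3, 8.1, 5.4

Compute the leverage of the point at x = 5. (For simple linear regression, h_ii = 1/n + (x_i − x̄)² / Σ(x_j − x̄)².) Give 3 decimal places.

x̄ = (2 + 3 + 4 + 5 + 6 + 7 + 8)/7 = 5
Σ(x − x̄)² = 9 + 4 + 1 + 0 + 1 + 4 + 9 = 28
h = 1/7 + (0)²/28 = 0.142857 + 0 = 0.143

h = 0.143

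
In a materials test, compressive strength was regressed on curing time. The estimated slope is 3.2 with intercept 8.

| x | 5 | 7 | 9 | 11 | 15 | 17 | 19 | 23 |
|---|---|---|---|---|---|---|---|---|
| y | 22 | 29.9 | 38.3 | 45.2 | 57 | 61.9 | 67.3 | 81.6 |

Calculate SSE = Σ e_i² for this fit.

SSE = 14

x=5: ŷ = 8 + 3.2·5 = 24; e = 22 − 24 = -2
x=7: ŷ = 8 + 3.2·7 = 30.4; e = 29.9 − 30.4 = -0.5
x=9: ŷ = 8 + 3.2·9 = 36.8; e = 38.3 − 36.8 = 1.5
x=11: ŷ = 8 + 3.2·11 = 43.2; e = 45.2 − 43.2 = 2
x=15: ŷ = 8 + 3.2·15 = 56; e = 57 − 56 = 1
x=17: ŷ = 8 + 3.2·17 = 62.4; e = 61.9 − 62.4 = -0.5
x=19: ŷ = 8 + 3.2·19 = 68.8; e = 67.3 − 68.8 = -1.5
x=23: ŷ = 8 + 3.2·23 = 81.6; e = 81.6 − 81.6 = 0
SSE = 4 + 0.25 + 2.25 + 4 + 1 + 0.25 + 2.25 + 0 = 14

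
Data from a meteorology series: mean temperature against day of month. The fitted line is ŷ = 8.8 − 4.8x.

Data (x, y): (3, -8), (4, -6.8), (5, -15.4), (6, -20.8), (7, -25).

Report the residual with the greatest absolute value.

x=3: ŷ = 8.8 − 4.8·3 = -5.6; r = -8 − (-5.6) = -2.4
x=4: ŷ = 8.8 − 4.8·4 = -10.4; r = -6.8 − (-10.4) = 3.6
x=5: ŷ = 8.8 − 4.8·5 = -15.2; r = -15.4 − (-15.2) = -0.2
x=6: ŷ = 8.8 − 4.8·6 = -20; r = -20.8 − (-20) = -0.8
x=7: ŷ = 8.8 − 4.8·7 = -24.8; r = -25 − (-24.8) = -0.2
Largest |r| is 3.6 at x = 4, residual 3.6.

r = 3.6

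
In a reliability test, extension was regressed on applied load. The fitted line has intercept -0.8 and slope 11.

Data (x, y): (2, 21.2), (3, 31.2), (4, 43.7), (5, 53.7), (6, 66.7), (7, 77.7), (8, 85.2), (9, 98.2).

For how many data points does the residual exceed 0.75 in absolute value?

x=2: ŷ = -0.8 + 11·2 = 21.2; e = 21.2 − 21.2 = 0
x=3: ŷ = -0.8 + 11·3 = 32.2; e = 31.2 − 32.2 = -1
x=4: ŷ = -0.8 + 11·4 = 43.2; e = 43.7 − 43.2 = 0.5
x=5: ŷ = -0.8 + 11·5 = 54.2; e = 53.7 − 54.2 = -0.5
x=6: ŷ = -0.8 + 11·6 = 65.2; e = 66.7 − 65.2 = 1.5
x=7: ŷ = -0.8 + 11·7 = 76.2; e = 77.7 − 76.2 = 1.5
x=8: ŷ = -0.8 + 11·8 = 87.2; e = 85.2 − 87.2 = -2
x=9: ŷ = -0.8 + 11·9 = 98.2; e = 98.2 − 98.2 = 0
|e| > 0.75: x=3 (|e|=1), x=6 (|e|=1.5), x=7 (|e|=1.5), x=8 (|e|=2) → 4

4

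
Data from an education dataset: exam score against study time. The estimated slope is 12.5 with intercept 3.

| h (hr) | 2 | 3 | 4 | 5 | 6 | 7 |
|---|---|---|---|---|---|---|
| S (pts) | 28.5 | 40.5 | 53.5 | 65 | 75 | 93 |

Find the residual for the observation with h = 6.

Ŝ = 3 + 12.5·6 = 78
r = 75 − 78 = -3

r = -3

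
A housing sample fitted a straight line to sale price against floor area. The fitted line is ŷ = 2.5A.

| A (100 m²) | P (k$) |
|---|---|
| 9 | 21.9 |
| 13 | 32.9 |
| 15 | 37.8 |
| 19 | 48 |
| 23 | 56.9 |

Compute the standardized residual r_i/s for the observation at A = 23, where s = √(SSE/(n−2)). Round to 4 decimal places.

A=9: ŷ = 2.5·9 = 22.5; r = 21.9 − 22.5 = -0.6
A=13: ŷ = 2.5·13 = 32.5; r = 32.9 − 32.5 = 0.4
A=15: ŷ = 2.5·15 = 37.5; r = 37.8 − 37.5 = 0.3
A=19: ŷ = 2.5·19 = 47.5; r = 48 − 47.5 = 0.5
A=23: ŷ = 2.5·23 = 57.5; r = 56.9 − 57.5 = -0.6
SSE = 0.36 + 0.16 + 0.09 + 0.25 + 0.36 = 1.22
s = √(1.22/3) = 0.637704
r/s = -0.6 / 0.637704 = -0.9409

-0.9409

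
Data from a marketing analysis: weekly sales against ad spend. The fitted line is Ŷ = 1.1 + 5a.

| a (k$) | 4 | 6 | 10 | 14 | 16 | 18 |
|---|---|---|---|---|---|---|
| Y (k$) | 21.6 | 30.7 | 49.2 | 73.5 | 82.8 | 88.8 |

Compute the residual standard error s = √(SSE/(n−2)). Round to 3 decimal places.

a=4: Ŷ = 1.1 + 5·4 = 21.1; r = 21.6 − 21.1 = 0.5
a=6: Ŷ = 1.1 + 5·6 = 31.1; r = 30.7 − 31.1 = -0.4
a=10: Ŷ = 1.1 + 5·10 = 51.1; r = 49.2 − 51.1 = -1.9
a=14: Ŷ = 1.1 + 5·14 = 71.1; r = 73.5 − 71.1 = 2.4
a=16: Ŷ = 1.1 + 5·16 = 81.1; r = 82.8 − 81.1 = 1.7
a=18: Ŷ = 1.1 + 5·18 = 91.1; r = 88.8 − 91.1 = -2.3
SSE = 0.25 + 0.16 + 3.61 + 5.76 + 2.89 + 5.29 = 17.96
s = √(17.96/4) = √4.49 ≈ 2.119

s = 2.119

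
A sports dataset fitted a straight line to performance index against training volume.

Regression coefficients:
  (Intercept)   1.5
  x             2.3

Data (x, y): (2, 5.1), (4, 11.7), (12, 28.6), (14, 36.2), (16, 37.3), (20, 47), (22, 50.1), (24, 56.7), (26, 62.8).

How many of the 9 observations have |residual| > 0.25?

x=2: ŷ = 1.5 + 2.3·2 = 6.1; r = 5.1 − 6.1 = -1
x=4: ŷ = 1.5 + 2.3·4 = 10.7; r = 11.7 − 10.7 = 1
x=12: ŷ = 1.5 + 2.3·12 = 29.1; r = 28.6 − 29.1 = -0.5
x=14: ŷ = 1.5 + 2.3·14 = 33.7; r = 36.2 − 33.7 = 2.5
x=16: ŷ = 1.5 + 2.3·16 = 38.3; r = 37.3 − 38.3 = -1
x=20: ŷ = 1.5 + 2.3·20 = 47.5; r = 47 − 47.5 = -0.5
x=22: ŷ = 1.5 + 2.3·22 = 52.1; r = 50.1 − 52.1 = -2
x=24: ŷ = 1.5 + 2.3·24 = 56.7; r = 56.7 − 56.7 = 0
x=26: ŷ = 1.5 + 2.3·26 = 61.3; r = 62.8 − 61.3 = 1.5
|r| > 0.25: x=2 (|r|=1), x=4 (|r|=1), x=12 (|r|=0.5), x=14 (|r|=2.5), x=16 (|r|=1), x=20 (|r|=0.5), x=22 (|r|=2), x=26 (|r|=1.5) → 8

8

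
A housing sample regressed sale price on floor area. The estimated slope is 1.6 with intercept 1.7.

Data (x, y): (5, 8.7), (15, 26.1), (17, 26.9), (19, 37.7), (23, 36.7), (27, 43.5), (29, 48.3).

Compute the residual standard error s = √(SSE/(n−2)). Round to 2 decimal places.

x=5: ŷ = 1.7 + 1.6·5 = 9.7; r = 8.7 − 9.7 = -1
x=15: ŷ = 1.7 + 1.6·15 = 25.7; r = 26.1 − 25.7 = 0.4
x=17: ŷ = 1.7 + 1.6·17 = 28.9; r = 26.9 − 28.9 = -2
x=19: ŷ = 1.7 + 1.6·19 = 32.1; r = 37.7 − 32.1 = 5.6
x=23: ŷ = 1.7 + 1.6·23 = 38.5; r = 36.7 − 38.5 = -1.8
x=27: ŷ = 1.7 + 1.6·27 = 44.9; r = 43.5 − 44.9 = -1.4
x=29: ŷ = 1.7 + 1.6·29 = 48.1; r = 48.3 − 48.1 = 0.2
SSE = 1 + 0.16 + 4 + 31.36 + 3.24 + 1.96 + 0.04 = 41.76
s = √(41.76/5) = √8.352 ≈ 2.89

s = 2.89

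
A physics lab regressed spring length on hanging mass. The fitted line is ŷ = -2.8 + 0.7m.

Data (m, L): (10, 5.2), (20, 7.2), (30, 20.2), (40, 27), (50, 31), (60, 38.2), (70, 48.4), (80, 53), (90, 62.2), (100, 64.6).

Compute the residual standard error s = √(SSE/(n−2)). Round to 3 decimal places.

m=10: ŷ = -2.8 + 0.7·10 = 4.2; r = 5.2 − 4.2 = 1
m=20: ŷ = -2.8 + 0.7·20 = 11.2; r = 7.2 − 11.2 = -4
m=30: ŷ = -2.8 + 0.7·30 = 18.2; r = 20.2 − 18.2 = 2
m=40: ŷ = -2.8 + 0.7·40 = 25.2; r = 27 − 25.2 = 1.8
m=50: ŷ = -2.8 + 0.7·50 = 32.2; r = 31 − 32.2 = -1.2
m=60: ŷ = -2.8 + 0.7·60 = 39.2; r = 38.2 − 39.2 = -1
m=70: ŷ = -2.8 + 0.7·70 = 46.2; r = 48.4 − 46.2 = 2.2
m=80: ŷ = -2.8 + 0.7·80 = 53.2; r = 53 − 53.2 = -0.2
m=90: ŷ = -2.8 + 0.7·90 = 60.2; r = 62.2 − 60.2 = 2
m=100: ŷ = -2.8 + 0.7·100 = 67.2; r = 64.6 − 67.2 = -2.6
SSE = 1 + 16 + 4 + 3.24 + 1.44 + 1 + 4.84 + 0.04 + 4 + 6.76 = 42.32
s = √(42.32/8) = √5.29 ≈ 2.300

s = 2.300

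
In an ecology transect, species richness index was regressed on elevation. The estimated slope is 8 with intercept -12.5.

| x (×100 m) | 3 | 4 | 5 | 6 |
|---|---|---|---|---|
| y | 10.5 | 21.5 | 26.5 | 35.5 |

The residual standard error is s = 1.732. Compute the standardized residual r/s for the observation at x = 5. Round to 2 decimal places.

ŷ = -12.5 + 8·5 = 27.5
r = 26.5 − 27.5 = -1
r/s = -1 / 1.732 = -0.58

-0.58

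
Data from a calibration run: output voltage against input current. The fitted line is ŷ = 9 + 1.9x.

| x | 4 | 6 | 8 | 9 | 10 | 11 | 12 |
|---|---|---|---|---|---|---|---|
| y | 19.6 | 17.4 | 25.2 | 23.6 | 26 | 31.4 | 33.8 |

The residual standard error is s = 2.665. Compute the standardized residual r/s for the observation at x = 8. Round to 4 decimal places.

ŷ = 9 + 1.9·8 = 24.2
r = 25.2 − 24.2 = 1
r/s = 1 / 2.665 = 0.3752

0.3752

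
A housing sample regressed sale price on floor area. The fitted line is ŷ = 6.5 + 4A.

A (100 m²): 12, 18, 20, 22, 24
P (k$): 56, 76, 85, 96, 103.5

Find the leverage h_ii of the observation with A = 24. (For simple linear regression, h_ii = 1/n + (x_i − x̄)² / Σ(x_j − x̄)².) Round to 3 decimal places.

h = 0.472

Ā = (12 + 18 + 20 + 22 + 24)/5 = 19.2
Σ(A − Ā)² = 51.84 + 1.44 + 0.64 + 7.84 + 23.04 = 84.8
h = 1/5 + (4.8)²/84.8 = 0.2 + 0.271698 = 0.472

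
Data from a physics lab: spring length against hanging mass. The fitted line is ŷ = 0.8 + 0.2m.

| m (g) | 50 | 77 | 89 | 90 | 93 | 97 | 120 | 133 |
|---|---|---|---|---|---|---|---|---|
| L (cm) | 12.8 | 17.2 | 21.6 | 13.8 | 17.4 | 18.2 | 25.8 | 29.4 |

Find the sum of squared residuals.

m=50: ŷ = 0.8 + 0.2·50 = 10.8; e = 12.8 − 10.8 = 2
m=77: ŷ = 0.8 + 0.2·77 = 16.2; e = 17.2 − 16.2 = 1
m=89: ŷ = 0.8 + 0.2·89 = 18.6; e = 21.6 − 18.6 = 3
m=90: ŷ = 0.8 + 0.2·90 = 18.8; e = 13.8 − 18.8 = -5
m=93: ŷ = 0.8 + 0.2·93 = 19.4; e = 17.4 − 19.4 = -2
m=97: ŷ = 0.8 + 0.2·97 = 20.2; e = 18.2 − 20.2 = -2
m=120: ŷ = 0.8 + 0.2·120 = 24.8; e = 25.8 − 24.8 = 1
m=133: ŷ = 0.8 + 0.2·133 = 27.4; e = 29.4 − 27.4 = 2
SSE = 4 + 1 + 9 + 25 + 4 + 4 + 1 + 4 = 52

SSE = 52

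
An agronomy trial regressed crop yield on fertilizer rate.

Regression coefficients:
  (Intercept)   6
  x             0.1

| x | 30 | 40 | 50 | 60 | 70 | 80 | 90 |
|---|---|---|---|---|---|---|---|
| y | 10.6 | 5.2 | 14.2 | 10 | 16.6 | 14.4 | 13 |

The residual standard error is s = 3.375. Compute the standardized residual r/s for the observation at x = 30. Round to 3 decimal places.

0.474

ŷ = 6 + 0.1·30 = 9
r = 10.6 − 9 = 1.6
r/s = 1.6 / 3.375 = 0.474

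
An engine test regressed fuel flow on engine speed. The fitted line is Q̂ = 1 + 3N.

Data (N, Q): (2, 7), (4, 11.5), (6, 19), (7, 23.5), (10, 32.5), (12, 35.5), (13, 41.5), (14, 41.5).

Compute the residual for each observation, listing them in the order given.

0, -1.5, 0, 1.5, 1.5, -1.5, 1.5, -1.5

N=2: Q̂ = 1 + 3·2 = 7; e = 7 − 7 = 0
N=4: Q̂ = 1 + 3·4 = 13; e = 11.5 − 13 = -1.5
N=6: Q̂ = 1 + 3·6 = 19; e = 19 − 19 = 0
N=7: Q̂ = 1 + 3·7 = 22; e = 23.5 − 22 = 1.5
N=10: Q̂ = 1 + 3·10 = 31; e = 32.5 − 31 = 1.5
N=12: Q̂ = 1 + 3·12 = 37; e = 35.5 − 37 = -1.5
N=13: Q̂ = 1 + 3·13 = 40; e = 41.5 − 40 = 1.5
N=14: Q̂ = 1 + 3·14 = 43; e = 41.5 − 43 = -1.5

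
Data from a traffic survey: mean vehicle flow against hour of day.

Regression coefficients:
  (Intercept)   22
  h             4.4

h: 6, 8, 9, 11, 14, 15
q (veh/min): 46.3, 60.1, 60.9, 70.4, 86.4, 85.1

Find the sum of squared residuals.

SSE = 29.56

h=6: ŷ = 22 + 4.4·6 = 48.4; e = 46.3 − 48.4 = -2.1
h=8: ŷ = 22 + 4.4·8 = 57.2; e = 60.1 − 57.2 = 2.9
h=9: ŷ = 22 + 4.4·9 = 61.6; e = 60.9 − 61.6 = -0.7
h=11: ŷ = 22 + 4.4·11 = 70.4; e = 70.4 − 70.4 = 0
h=14: ŷ = 22 + 4.4·14 = 83.6; e = 86.4 − 83.6 = 2.8
h=15: ŷ = 22 + 4.4·15 = 88; e = 85.1 − 88 = -2.9
SSE = 4.41 + 8.41 + 0.49 + 0 + 7.84 + 8.41 = 29.56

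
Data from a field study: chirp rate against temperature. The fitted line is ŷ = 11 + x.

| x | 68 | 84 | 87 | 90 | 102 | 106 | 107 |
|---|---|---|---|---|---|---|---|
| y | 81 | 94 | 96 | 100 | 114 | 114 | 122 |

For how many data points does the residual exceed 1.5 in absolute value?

4

x=68: ŷ = 11 + 68 = 79; e = 81 − 79 = 2
x=84: ŷ = 11 + 84 = 95; e = 94 − 95 = -1
x=87: ŷ = 11 + 87 = 98; e = 96 − 98 = -2
x=90: ŷ = 11 + 90 = 101; e = 100 − 101 = -1
x=102: ŷ = 11 + 102 = 113; e = 114 − 113 = 1
x=106: ŷ = 11 + 106 = 117; e = 114 − 117 = -3
x=107: ŷ = 11 + 107 = 118; e = 122 − 118 = 4
|e| > 1.5: x=68 (|e|=2), x=87 (|e|=2), x=106 (|e|=3), x=107 (|e|=4) → 4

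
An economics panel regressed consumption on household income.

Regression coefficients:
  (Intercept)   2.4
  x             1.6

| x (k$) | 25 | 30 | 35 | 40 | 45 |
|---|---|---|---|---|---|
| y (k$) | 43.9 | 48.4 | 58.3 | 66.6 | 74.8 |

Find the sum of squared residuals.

SSE = 6.46

x=25: ŷ = 2.4 + 1.6·25 = 42.4; r = 43.9 − 42.4 = 1.5
x=30: ŷ = 2.4 + 1.6·30 = 50.4; r = 48.4 − 50.4 = -2
x=35: ŷ = 2.4 + 1.6·35 = 58.4; r = 58.3 − 58.4 = -0.1
x=40: ŷ = 2.4 + 1.6·40 = 66.4; r = 66.6 − 66.4 = 0.2
x=45: ŷ = 2.4 + 1.6·45 = 74.4; r = 74.8 − 74.4 = 0.4
SSE = 2.25 + 4 + 0.01 + 0.04 + 0.16 = 6.46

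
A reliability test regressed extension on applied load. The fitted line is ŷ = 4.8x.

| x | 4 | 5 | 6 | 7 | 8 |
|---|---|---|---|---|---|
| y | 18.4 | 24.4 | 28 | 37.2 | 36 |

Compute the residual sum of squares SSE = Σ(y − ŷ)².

x=4: ŷ = 4.8·4 = 19.2; e = 18.4 − 19.2 = -0.8
x=5: ŷ = 4.8·5 = 24; e = 24.4 − 24 = 0.4
x=6: ŷ = 4.8·6 = 28.8; e = 28 − 28.8 = -0.8
x=7: ŷ = 4.8·7 = 33.6; e = 37.2 − 33.6 = 3.6
x=8: ŷ = 4.8·8 = 38.4; e = 36 − 38.4 = -2.4
SSE = 0.64 + 0.16 + 0.64 + 12.96 + 5.76 = 20.16

SSE = 20.16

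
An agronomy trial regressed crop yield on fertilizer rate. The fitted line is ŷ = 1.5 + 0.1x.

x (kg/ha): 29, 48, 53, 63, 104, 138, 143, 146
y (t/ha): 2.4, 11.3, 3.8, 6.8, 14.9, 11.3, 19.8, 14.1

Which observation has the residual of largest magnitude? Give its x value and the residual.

x = 48, e = 5

x=29: ŷ = 1.5 + 0.1·29 = 4.4; e = 2.4 − 4.4 = -2
x=48: ŷ = 1.5 + 0.1·48 = 6.3; e = 11.3 − 6.3 = 5
x=53: ŷ = 1.5 + 0.1·53 = 6.8; e = 3.8 − 6.8 = -3
x=63: ŷ = 1.5 + 0.1·63 = 7.8; e = 6.8 − 7.8 = -1
x=104: ŷ = 1.5 + 0.1·104 = 11.9; e = 14.9 − 11.9 = 3
x=138: ŷ = 1.5 + 0.1·138 = 15.3; e = 11.3 − 15.3 = -4
x=143: ŷ = 1.5 + 0.1·143 = 15.8; e = 19.8 − 15.8 = 4
x=146: ŷ = 1.5 + 0.1·146 = 16.1; e = 14.1 − 16.1 = -2
Largest |e| is 5 at x = 48, residual 5.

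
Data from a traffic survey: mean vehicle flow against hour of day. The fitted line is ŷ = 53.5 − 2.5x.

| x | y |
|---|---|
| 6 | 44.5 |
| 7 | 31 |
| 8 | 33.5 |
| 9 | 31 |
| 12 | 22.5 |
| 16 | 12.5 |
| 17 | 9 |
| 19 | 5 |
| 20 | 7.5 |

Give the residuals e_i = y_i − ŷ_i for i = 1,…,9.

x=6: ŷ = 53.5 − 2.5·6 = 38.5; e = 44.5 − 38.5 = 6
x=7: ŷ = 53.5 − 2.5·7 = 36; e = 31 − 36 = -5
x=8: ŷ = 53.5 − 2.5·8 = 33.5; e = 33.5 − 33.5 = 0
x=9: ŷ = 53.5 − 2.5·9 = 31; e = 31 − 31 = 0
x=12: ŷ = 53.5 − 2.5·12 = 23.5; e = 22.5 − 23.5 = -1
x=16: ŷ = 53.5 − 2.5·16 = 13.5; e = 12.5 − 13.5 = -1
x=17: ŷ = 53.5 − 2.5·17 = 11; e = 9 − 11 = -2
x=19: ŷ = 53.5 − 2.5·19 = 6; e = 5 − 6 = -1
x=20: ŷ = 53.5 − 2.5·20 = 3.5; e = 7.5 − 3.5 = 4

6, -5, 0, 0, -1, -1, -2, -1, 4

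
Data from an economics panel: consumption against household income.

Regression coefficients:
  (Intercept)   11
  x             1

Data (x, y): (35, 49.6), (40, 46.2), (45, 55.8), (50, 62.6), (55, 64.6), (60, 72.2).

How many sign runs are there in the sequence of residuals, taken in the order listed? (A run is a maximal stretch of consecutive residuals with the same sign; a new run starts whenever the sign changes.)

x=35: ŷ = 11 + 35 = 46; r = 49.6 − 46 = 3.6
x=40: ŷ = 11 + 40 = 51; r = 46.2 − 51 = -4.8
x=45: ŷ = 11 + 45 = 56; r = 55.8 − 56 = -0.2
x=50: ŷ = 11 + 50 = 61; r = 62.6 − 61 = 1.6
x=55: ŷ = 11 + 55 = 66; r = 64.6 − 66 = -1.4
x=60: ŷ = 11 + 60 = 71; r = 72.2 − 71 = 1.2
Signs: + − − + − +
Runs: +×1, −×2, +×1, −×1, +×1 → 5

5 runs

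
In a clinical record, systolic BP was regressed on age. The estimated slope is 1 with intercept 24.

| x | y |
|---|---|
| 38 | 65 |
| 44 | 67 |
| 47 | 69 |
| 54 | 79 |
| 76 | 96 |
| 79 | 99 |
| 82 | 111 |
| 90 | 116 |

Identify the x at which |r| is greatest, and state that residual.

x = 82, r = 5

x=38: ŷ = 24 + 38 = 62; r = 65 − 62 = 3
x=44: ŷ = 24 + 44 = 68; r = 67 − 68 = -1
x=47: ŷ = 24 + 47 = 71; r = 69 − 71 = -2
x=54: ŷ = 24 + 54 = 78; r = 79 − 78 = 1
x=76: ŷ = 24 + 76 = 100; r = 96 − 100 = -4
x=79: ŷ = 24 + 79 = 103; r = 99 − 103 = -4
x=82: ŷ = 24 + 82 = 106; r = 111 − 106 = 5
x=90: ŷ = 24 + 90 = 114; r = 116 − 114 = 2
Largest |r| is 5 at x = 82, residual 5.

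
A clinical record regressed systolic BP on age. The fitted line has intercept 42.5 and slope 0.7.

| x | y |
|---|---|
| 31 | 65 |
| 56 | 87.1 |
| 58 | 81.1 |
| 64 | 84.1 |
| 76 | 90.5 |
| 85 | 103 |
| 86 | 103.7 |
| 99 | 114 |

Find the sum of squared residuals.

x=31: ŷ = 42.5 + 0.7·31 = 64.2; r = 65 − 64.2 = 0.8
x=56: ŷ = 42.5 + 0.7·56 = 81.7; r = 87.1 − 81.7 = 5.4
x=58: ŷ = 42.5 + 0.7·58 = 83.1; r = 81.1 − 83.1 = -2
x=64: ŷ = 42.5 + 0.7·64 = 87.3; r = 84.1 − 87.3 = -3.2
x=76: ŷ = 42.5 + 0.7·76 = 95.7; r = 90.5 − 95.7 = -5.2
x=85: ŷ = 42.5 + 0.7·85 = 102; r = 103 − 102 = 1
x=86: ŷ = 42.5 + 0.7·86 = 102.7; r = 103.7 − 102.7 = 1
x=99: ŷ = 42.5 + 0.7·99 = 111.8; r = 114 − 111.8 = 2.2
SSE = 0.64 + 29.16 + 4 + 10.24 + 27.04 + 1 + 1 + 4.84 = 77.92

SSE = 77.92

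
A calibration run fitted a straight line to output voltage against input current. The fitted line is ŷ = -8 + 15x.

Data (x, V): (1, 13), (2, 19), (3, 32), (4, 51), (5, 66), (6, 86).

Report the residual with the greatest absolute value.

x=1: ŷ = -8 + 15·1 = 7; r = 13 − 7 = 6
x=2: ŷ = -8 + 15·2 = 22; r = 19 − 22 = -3
x=3: ŷ = -8 + 15·3 = 37; r = 32 − 37 = -5
x=4: ŷ = -8 + 15·4 = 52; r = 51 − 52 = -1
x=5: ŷ = -8 + 15·5 = 67; r = 66 − 67 = -1
x=6: ŷ = -8 + 15·6 = 82; r = 86 − 82 = 4
Largest |r| is 6 at x = 1, residual 6.

r = 6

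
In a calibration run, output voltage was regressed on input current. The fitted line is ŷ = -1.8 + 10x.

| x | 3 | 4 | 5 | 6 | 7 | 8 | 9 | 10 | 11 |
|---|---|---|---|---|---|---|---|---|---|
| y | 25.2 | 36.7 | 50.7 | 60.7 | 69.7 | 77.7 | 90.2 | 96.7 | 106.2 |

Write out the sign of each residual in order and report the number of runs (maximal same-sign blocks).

5 runs

x=3: ŷ = -1.8 + 10·3 = 28.2; e = 25.2 − 28.2 = -3
x=4: ŷ = -1.8 + 10·4 = 38.2; e = 36.7 − 38.2 = -1.5
x=5: ŷ = -1.8 + 10·5 = 48.2; e = 50.7 − 48.2 = 2.5
x=6: ŷ = -1.8 + 10·6 = 58.2; e = 60.7 − 58.2 = 2.5
x=7: ŷ = -1.8 + 10·7 = 68.2; e = 69.7 − 68.2 = 1.5
x=8: ŷ = -1.8 + 10·8 = 78.2; e = 77.7 − 78.2 = -0.5
x=9: ŷ = -1.8 + 10·9 = 88.2; e = 90.2 − 88.2 = 2
x=10: ŷ = -1.8 + 10·10 = 98.2; e = 96.7 − 98.2 = -1.5
x=11: ŷ = -1.8 + 10·11 = 108.2; e = 106.2 − 108.2 = -2
Signs: − − + + + − + − −
Runs: −×2, +×3, −×1, +×1, −×2 → 5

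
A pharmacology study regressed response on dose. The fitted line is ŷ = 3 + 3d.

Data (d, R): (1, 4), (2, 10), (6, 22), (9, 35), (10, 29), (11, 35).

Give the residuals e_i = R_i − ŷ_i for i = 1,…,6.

d=1: ŷ = 3 + 3·1 = 6; e = 4 − 6 = -2
d=2: ŷ = 3 + 3·2 = 9; e = 10 − 9 = 1
d=6: ŷ = 3 + 3·6 = 21; e = 22 − 21 = 1
d=9: ŷ = 3 + 3·9 = 30; e = 35 − 30 = 5
d=10: ŷ = 3 + 3·10 = 33; e = 29 − 33 = -4
d=11: ŷ = 3 + 3·11 = 36; e = 35 − 36 = -1

-2, 1, 1, 5, -4, -1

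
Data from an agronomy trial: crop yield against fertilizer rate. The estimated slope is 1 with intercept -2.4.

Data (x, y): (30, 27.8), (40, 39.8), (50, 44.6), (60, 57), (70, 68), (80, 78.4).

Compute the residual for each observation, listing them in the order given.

0.2, 2.2, -3, -0.6, 0.4, 0.8

x=30: ŷ = -2.4 + 30 = 27.6; e = 27.8 − 27.6 = 0.2
x=40: ŷ = -2.4 + 40 = 37.6; e = 39.8 − 37.6 = 2.2
x=50: ŷ = -2.4 + 50 = 47.6; e = 44.6 − 47.6 = -3
x=60: ŷ = -2.4 + 60 = 57.6; e = 57 − 57.6 = -0.6
x=70: ŷ = -2.4 + 70 = 67.6; e = 68 − 67.6 = 0.4
x=80: ŷ = -2.4 + 80 = 77.6; e = 78.4 − 77.6 = 0.8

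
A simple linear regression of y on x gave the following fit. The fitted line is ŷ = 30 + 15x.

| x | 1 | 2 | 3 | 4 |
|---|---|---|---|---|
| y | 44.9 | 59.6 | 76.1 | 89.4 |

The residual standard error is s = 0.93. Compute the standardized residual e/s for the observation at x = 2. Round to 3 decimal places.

-0.430

ŷ = 30 + 15·2 = 60
e = 59.6 − 60 = -0.4
e/s = -0.4 / 0.93 = -0.430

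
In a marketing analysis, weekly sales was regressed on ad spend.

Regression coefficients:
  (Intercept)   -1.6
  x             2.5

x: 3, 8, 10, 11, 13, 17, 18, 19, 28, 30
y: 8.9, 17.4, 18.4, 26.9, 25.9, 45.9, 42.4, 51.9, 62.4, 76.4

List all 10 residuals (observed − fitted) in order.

3, -1, -5, 1, -5, 5, -1, 6, -6, 3

x=3: ŷ = -1.6 + 2.5·3 = 5.9; r = 8.9 − 5.9 = 3
x=8: ŷ = -1.6 + 2.5·8 = 18.4; r = 17.4 − 18.4 = -1
x=10: ŷ = -1.6 + 2.5·10 = 23.4; r = 18.4 − 23.4 = -5
x=11: ŷ = -1.6 + 2.5·11 = 25.9; r = 26.9 − 25.9 = 1
x=13: ŷ = -1.6 + 2.5·13 = 30.9; r = 25.9 − 30.9 = -5
x=17: ŷ = -1.6 + 2.5·17 = 40.9; r = 45.9 − 40.9 = 5
x=18: ŷ = -1.6 + 2.5·18 = 43.4; r = 42.4 − 43.4 = -1
x=19: ŷ = -1.6 + 2.5·19 = 45.9; r = 51.9 − 45.9 = 6
x=28: ŷ = -1.6 + 2.5·28 = 68.4; r = 62.4 − 68.4 = -6
x=30: ŷ = -1.6 + 2.5·30 = 73.4; r = 76.4 − 73.4 = 3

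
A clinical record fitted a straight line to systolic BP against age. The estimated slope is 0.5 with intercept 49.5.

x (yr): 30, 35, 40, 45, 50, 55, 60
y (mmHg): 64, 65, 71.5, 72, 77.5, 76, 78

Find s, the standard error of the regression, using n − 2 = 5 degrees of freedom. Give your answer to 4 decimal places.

x=30: ŷ = 49.5 + 0.5·30 = 64.5; e = 64 − 64.5 = -0.5
x=35: ŷ = 49.5 + 0.5·35 = 67; e = 65 − 67 = -2
x=40: ŷ = 49.5 + 0.5·40 = 69.5; e = 71.5 − 69.5 = 2
x=45: ŷ = 49.5 + 0.5·45 = 72; e = 72 − 72 = 0
x=50: ŷ = 49.5 + 0.5·50 = 74.5; e = 77.5 − 74.5 = 3
x=55: ŷ = 49.5 + 0.5·55 = 77; e = 76 − 77 = -1
x=60: ŷ = 49.5 + 0.5·60 = 79.5; e = 78 − 79.5 = -1.5
SSE = 0.25 + 4 + 4 + 0 + 9 + 1 + 2.25 = 20.5
s = √(20.5/5) = √4.1 ≈ 2.0248

s = 2.0248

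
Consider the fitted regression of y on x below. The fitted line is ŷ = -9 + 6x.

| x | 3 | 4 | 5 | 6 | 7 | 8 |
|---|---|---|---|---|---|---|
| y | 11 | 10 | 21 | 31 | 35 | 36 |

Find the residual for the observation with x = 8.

ŷ = -9 + 6·8 = 39
e = 36 − 39 = -3

e = -3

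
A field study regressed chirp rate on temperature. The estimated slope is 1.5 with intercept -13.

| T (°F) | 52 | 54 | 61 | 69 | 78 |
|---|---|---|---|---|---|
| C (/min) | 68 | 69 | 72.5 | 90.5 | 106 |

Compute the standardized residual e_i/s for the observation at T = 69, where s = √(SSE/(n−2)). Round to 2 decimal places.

0.00

T=52: ŷ = -13 + 1.5·52 = 65; e = 68 − 65 = 3
T=54: ŷ = -13 + 1.5·54 = 68; e = 69 − 68 = 1
T=61: ŷ = -13 + 1.5·61 = 78.5; e = 72.5 − 78.5 = -6
T=69: ŷ = -13 + 1.5·69 = 90.5; e = 90.5 − 90.5 = 0
T=78: ŷ = -13 + 1.5·78 = 104; e = 106 − 104 = 2
SSE = 9 + 1 + 36 + 0 + 4 = 50
s = √(50/3) = 4.08248
e/s = 0 / 4.08248 = 0.00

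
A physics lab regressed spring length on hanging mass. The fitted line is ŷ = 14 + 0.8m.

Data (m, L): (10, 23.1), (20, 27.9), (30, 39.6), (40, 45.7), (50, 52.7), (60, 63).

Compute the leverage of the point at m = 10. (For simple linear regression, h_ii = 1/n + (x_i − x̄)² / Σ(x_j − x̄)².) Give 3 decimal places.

m̄ = (10 + 20 + 30 + 40 + 50 + 60)/6 = 35
Σ(m − m̄)² = 625 + 225 + 25 + 25 + 225 + 625 = 1750
h = 1/6 + (-25)²/1750 = 0.166667 + 0.357143 = 0.524

h = 0.524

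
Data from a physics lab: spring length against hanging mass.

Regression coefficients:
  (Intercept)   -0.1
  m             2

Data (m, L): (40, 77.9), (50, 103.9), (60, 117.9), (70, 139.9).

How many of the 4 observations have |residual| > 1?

m=40: ŷ = -0.1 + 2·40 = 79.9; e = 77.9 − 79.9 = -2
m=50: ŷ = -0.1 + 2·50 = 99.9; e = 103.9 − 99.9 = 4
m=60: ŷ = -0.1 + 2·60 = 119.9; e = 117.9 − 119.9 = -2
m=70: ŷ = -0.1 + 2·70 = 139.9; e = 139.9 − 139.9 = 0
|e| > 1: m=40 (|e|=2), m=50 (|e|=4), m=60 (|e|=2) → 3

3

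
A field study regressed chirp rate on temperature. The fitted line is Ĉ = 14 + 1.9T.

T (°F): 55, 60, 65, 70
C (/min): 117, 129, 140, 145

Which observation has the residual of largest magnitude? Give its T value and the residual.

T = 65, e = 2.5

T=55: Ĉ = 14 + 1.9·55 = 118.5; e = 117 − 118.5 = -1.5
T=60: Ĉ = 14 + 1.9·60 = 128; e = 129 − 128 = 1
T=65: Ĉ = 14 + 1.9·65 = 137.5; e = 140 − 137.5 = 2.5
T=70: Ĉ = 14 + 1.9·70 = 147; e = 145 − 147 = -2
Largest |e| is 2.5 at T = 65, residual 2.5.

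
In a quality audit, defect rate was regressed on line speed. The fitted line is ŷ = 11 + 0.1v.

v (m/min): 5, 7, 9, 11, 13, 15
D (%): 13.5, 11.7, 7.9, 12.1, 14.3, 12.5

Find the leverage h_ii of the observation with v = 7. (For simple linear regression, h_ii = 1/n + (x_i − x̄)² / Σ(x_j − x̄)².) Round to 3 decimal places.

v̄ = (5 + 7 + 9 + 11 + 13 + 15)/6 = 10
Σ(v − v̄)² = 25 + 9 + 1 + 1 + 9 + 25 = 70
h = 1/6 + (-3)²/70 = 0.166667 + 0.128571 = 0.295

h = 0.295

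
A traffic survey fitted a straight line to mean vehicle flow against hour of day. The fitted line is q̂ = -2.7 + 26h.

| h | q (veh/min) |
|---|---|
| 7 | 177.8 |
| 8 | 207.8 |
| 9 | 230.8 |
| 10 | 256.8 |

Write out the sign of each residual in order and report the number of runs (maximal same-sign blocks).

h=7: q̂ = -2.7 + 26·7 = 179.3; e = 177.8 − 179.3 = -1.5
h=8: q̂ = -2.7 + 26·8 = 205.3; e = 207.8 − 205.3 = 2.5
h=9: q̂ = -2.7 + 26·9 = 231.3; e = 230.8 − 231.3 = -0.5
h=10: q̂ = -2.7 + 26·10 = 257.3; e = 256.8 − 257.3 = -0.5
Signs: − + − −
Runs: −×1, +×1, −×2 → 3

3 runs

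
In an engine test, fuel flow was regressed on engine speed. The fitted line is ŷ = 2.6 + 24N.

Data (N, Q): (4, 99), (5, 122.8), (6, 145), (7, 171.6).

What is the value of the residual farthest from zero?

e = -1.6

N=4: ŷ = 2.6 + 24·4 = 98.6; e = 99 − 98.6 = 0.4
N=5: ŷ = 2.6 + 24·5 = 122.6; e = 122.8 − 122.6 = 0.2
N=6: ŷ = 2.6 + 24·6 = 146.6; e = 145 − 146.6 = -1.6
N=7: ŷ = 2.6 + 24·7 = 170.6; e = 171.6 − 170.6 = 1
Largest |e| is 1.6 at N = 6, residual -1.6.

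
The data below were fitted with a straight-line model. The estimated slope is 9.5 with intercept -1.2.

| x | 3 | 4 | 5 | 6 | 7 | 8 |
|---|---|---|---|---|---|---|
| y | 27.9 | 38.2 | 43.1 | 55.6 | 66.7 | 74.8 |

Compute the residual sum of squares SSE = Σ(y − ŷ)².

SSE = 14.56

x=3: ŷ = -1.2 + 9.5·3 = 27.3; r = 27.9 − 27.3 = 0.6
x=4: ŷ = -1.2 + 9.5·4 = 36.8; r = 38.2 − 36.8 = 1.4
x=5: ŷ = -1.2 + 9.5·5 = 46.3; r = 43.1 − 46.3 = -3.2
x=6: ŷ = -1.2 + 9.5·6 = 55.8; r = 55.6 − 55.8 = -0.2
x=7: ŷ = -1.2 + 9.5·7 = 65.3; r = 66.7 − 65.3 = 1.4
x=8: ŷ = -1.2 + 9.5·8 = 74.8; r = 74.8 − 74.8 = 0
SSE = 0.36 + 1.96 + 10.24 + 0.04 + 1.96 + 0 = 14.56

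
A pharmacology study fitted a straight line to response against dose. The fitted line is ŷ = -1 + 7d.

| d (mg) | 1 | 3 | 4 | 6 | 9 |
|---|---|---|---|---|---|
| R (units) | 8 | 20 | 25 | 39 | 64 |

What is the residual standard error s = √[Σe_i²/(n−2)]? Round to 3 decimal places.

s = 2.309

d=1: ŷ = -1 + 7·1 = 6; e = 8 − 6 = 2
d=3: ŷ = -1 + 7·3 = 20; e = 20 − 20 = 0
d=4: ŷ = -1 + 7·4 = 27; e = 25 − 27 = -2
d=6: ŷ = -1 + 7·6 = 41; e = 39 − 41 = -2
d=9: ŷ = -1 + 7·9 = 62; e = 64 − 62 = 2
SSE = 4 + 0 + 4 + 4 + 4 = 16
s = √(16/3) = √5.33333 ≈ 2.309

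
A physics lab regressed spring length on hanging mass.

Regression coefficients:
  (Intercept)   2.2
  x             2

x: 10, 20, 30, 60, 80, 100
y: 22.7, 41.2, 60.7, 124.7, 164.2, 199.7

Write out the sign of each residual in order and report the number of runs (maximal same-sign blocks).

x=10: ŷ = 2.2 + 2·10 = 22.2; e = 22.7 − 22.2 = 0.5
x=20: ŷ = 2.2 + 2·20 = 42.2; e = 41.2 − 42.2 = -1
x=30: ŷ = 2.2 + 2·30 = 62.2; e = 60.7 − 62.2 = -1.5
x=60: ŷ = 2.2 + 2·60 = 122.2; e = 124.7 − 122.2 = 2.5
x=80: ŷ = 2.2 + 2·80 = 162.2; e = 164.2 − 162.2 = 2
x=100: ŷ = 2.2 + 2·100 = 202.2; e = 199.7 − 202.2 = -2.5
Signs: + − − + + −
Runs: +×1, −×2, +×2, −×1 → 4

4 runs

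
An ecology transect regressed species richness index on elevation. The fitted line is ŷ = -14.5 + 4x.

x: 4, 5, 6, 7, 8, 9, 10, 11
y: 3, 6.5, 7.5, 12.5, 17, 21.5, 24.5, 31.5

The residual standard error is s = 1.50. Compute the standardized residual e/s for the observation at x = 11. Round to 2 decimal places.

ŷ = -14.5 + 4·11 = 29.5
e = 31.5 − 29.5 = 2
e/s = 2 / 1.50 = 1.33

1.33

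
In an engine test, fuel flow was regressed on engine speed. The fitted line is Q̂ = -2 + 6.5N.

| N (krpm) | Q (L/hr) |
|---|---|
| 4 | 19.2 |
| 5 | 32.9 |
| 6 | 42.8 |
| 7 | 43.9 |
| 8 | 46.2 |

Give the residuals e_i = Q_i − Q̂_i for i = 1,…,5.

-4.8, 2.4, 5.8, 0.4, -3.8

N=4: Q̂ = -2 + 6.5·4 = 24; e = 19.2 − 24 = -4.8
N=5: Q̂ = -2 + 6.5·5 = 30.5; e = 32.9 − 30.5 = 2.4
N=6: Q̂ = -2 + 6.5·6 = 37; e = 42.8 − 37 = 5.8
N=7: Q̂ = -2 + 6.5·7 = 43.5; e = 43.9 − 43.5 = 0.4
N=8: Q̂ = -2 + 6.5·8 = 50; e = 46.2 − 50 = -3.8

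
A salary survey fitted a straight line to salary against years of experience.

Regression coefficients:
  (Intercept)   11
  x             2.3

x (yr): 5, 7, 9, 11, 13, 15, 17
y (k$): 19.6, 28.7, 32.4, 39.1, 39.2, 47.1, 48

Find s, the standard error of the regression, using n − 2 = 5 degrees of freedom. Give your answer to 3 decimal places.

s = 2.415

x=5: ŷ = 11 + 2.3·5 = 22.5; e = 19.6 − 22.5 = -2.9
x=7: ŷ = 11 + 2.3·7 = 27.1; e = 28.7 − 27.1 = 1.6
x=9: ŷ = 11 + 2.3·9 = 31.7; e = 32.4 − 31.7 = 0.7
x=11: ŷ = 11 + 2.3·11 = 36.3; e = 39.1 − 36.3 = 2.8
x=13: ŷ = 11 + 2.3·13 = 40.9; e = 39.2 − 40.9 = -1.7
x=15: ŷ = 11 + 2.3·15 = 45.5; e = 47.1 − 45.5 = 1.6
x=17: ŷ = 11 + 2.3·17 = 50.1; e = 48 − 50.1 = -2.1
SSE = 8.41 + 2.56 + 0.49 + 7.84 + 2.89 + 2.56 + 4.41 = 29.16
s = √(29.16/5) = √5.832 ≈ 2.415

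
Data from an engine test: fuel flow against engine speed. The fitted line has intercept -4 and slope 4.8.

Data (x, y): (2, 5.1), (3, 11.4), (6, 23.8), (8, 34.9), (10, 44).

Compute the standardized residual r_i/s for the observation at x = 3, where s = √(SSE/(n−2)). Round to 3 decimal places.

x=2: ŷ = -4 + 4.8·2 = 5.6; r = 5.1 − 5.6 = -0.5
x=3: ŷ = -4 + 4.8·3 = 10.4; r = 11.4 − 10.4 = 1
x=6: ŷ = -4 + 4.8·6 = 24.8; r = 23.8 − 24.8 = -1
x=8: ŷ = -4 + 4.8·8 = 34.4; r = 34.9 − 34.4 = 0.5
x=10: ŷ = -4 + 4.8·10 = 44; r = 44 − 44 = 0
SSE = 0.25 + 1 + 1 + 0.25 + 0 = 2.5
s = √(2.5/3) = 0.912871
r/s = 1 / 0.912871 = 1.095

1.095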